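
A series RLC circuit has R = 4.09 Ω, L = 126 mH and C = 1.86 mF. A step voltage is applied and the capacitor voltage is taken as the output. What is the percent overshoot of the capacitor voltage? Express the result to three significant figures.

%OS ≈ 44.7%

For a series RLC circuit (capacitor voltage as output), ω_n = 1/√(LC) = 1/√(126 mH · 1.86 mF) = 65.3 rad/s.
ζ = (R/2)·√(C/L) = (4.09/2)·√(1.86 mF/126 mH) = 0.248.
Overshoot: exp(−π·0.248/√(1−0.248²)) = 0.447, i.e. 44.7%.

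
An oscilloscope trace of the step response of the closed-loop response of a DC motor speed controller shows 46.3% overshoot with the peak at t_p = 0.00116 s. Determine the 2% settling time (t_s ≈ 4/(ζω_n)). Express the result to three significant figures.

From the overshoot, ζ = −ln(OS)/√(π²+ln²(OS)) = 0.238.
t_p = π/ω_d ⇒ ω_d = 2710 rad/s; then ω_n = ω_d/√(1−ζ²) = 2790 rad/s.
t_s ≈ 4/(ζω_n) = 4/(0.238·2790) = 0.00603 s.

t_s ≈ 0.00603 s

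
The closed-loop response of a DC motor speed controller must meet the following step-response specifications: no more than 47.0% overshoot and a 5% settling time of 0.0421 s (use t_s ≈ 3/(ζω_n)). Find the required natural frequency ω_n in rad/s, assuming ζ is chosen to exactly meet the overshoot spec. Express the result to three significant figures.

Inverting the overshoot relation: ζ = |ln 0.470|/√(π² + ln²0.470) = 0.234.
Then ω_n = 3/(ζ t_s) = 3/(0.234 × 0.0421) = 305 rad/s.

ω_n ≈ 305 rad/s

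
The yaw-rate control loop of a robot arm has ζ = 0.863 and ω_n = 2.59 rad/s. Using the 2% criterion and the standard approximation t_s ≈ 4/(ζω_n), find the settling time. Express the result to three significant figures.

t_s ≈ 4/(ζω_n) = 4/(0.863 × 2.59) = 1.79 s.

t_s ≈ 1.79 s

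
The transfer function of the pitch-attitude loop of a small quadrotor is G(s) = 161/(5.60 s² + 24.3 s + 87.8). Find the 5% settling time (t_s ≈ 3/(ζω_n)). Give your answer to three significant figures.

Dividing through by 5.60: denominator becomes s² + 4.339 s + 15.68.
So ω_n = √15.68 = 3.96 rad/s and ζ = 4.339/(2·3.96) = 0.548.
t_s ≈ 3/(ζω_n) = 1.38 s.

t_s ≈ 1.38 s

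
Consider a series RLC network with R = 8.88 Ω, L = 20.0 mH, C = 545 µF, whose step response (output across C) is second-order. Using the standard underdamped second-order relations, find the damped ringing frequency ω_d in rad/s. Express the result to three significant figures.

ω_d ≈ 206 rad/s

For a series RLC circuit (capacitor voltage as output), ω_n = 1/√(LC) = 1/√(20.0 mH · 545 µF) = 303 rad/s.
ζ = (R/2)·√(C/L) = (8.88/2)·√(545 µF/20.0 mH) = 0.733.
ω_d = ω_n√(1−ζ²) = 206 rad/s.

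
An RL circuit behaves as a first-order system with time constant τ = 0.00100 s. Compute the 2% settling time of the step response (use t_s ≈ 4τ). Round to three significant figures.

t_s ≈ 4τ = 0.00400 s.

t_s ≈ 0.00400 s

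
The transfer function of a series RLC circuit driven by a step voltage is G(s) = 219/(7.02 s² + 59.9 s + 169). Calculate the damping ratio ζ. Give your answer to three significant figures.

ζ ≈ 0.870

Dividing through by 7.02: denominator becomes s² + 8.533 s + 24.07.
So ω_n = √24.07 = 4.91 rad/s and ζ = 8.533/(2·4.91) = 0.870.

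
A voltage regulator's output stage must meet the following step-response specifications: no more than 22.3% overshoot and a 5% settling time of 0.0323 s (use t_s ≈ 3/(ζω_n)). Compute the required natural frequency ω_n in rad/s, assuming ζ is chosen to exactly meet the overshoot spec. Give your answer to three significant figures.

ζ = −ln(OS)/√(π² + (ln OS)²). With OS = 0.223, ln OS = −1.501 and ζ = 1.501/3.482 = 0.431.
From t_s ≈ 3/(ζω_n): ω_n = 3/(ζ·t_s) = 3/(0.431·0.0323) = 215 rad/s.

ω_n ≈ 215 rad/s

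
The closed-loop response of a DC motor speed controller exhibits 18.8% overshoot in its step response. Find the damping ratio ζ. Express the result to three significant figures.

ζ ≈ 0.470

ζ = −ln(OS)/√(π² + (ln OS)²). With OS = 0.188, ln OS = −1.671 and ζ = 1.671/3.558 = 0.470.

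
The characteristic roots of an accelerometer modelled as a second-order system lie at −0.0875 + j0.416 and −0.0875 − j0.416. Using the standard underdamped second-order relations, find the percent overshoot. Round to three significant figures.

With σ = 0.0875, ω_d = 0.416: ω_n = √(σ²+ω_d²) = 0.425 rad/s, ζ = σ/ω_n = 0.206.
Overshoot: exp(−π·0.206/√(1−0.206²)) = 0.516, i.e. 51.6%.

%OS ≈ 51.6%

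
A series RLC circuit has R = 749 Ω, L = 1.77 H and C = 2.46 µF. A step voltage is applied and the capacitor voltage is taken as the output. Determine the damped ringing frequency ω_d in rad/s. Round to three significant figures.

For a series RLC circuit (capacitor voltage as output), ω_n = 1/√(LC) = 1/√(1.77 H · 2.46 µF) = 479 rad/s.
ζ = (R/2)·√(C/L) = (749/2)·√(2.46 µF/1.77 H) = 0.442.
ω_d = 479·√(1 − 0.442²) = 430 rad/s.

ω_d ≈ 430 rad/s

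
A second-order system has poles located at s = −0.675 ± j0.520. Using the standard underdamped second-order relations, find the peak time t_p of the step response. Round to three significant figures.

t_p = π/ω_d with ω_d = 0.520 (the imaginary part), so t_p = 6.04 s.

t_p ≈ 6.04 s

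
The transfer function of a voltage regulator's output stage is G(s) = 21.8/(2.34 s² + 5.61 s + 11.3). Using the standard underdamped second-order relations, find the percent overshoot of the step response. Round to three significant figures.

Dividing through by 2.34: denominator becomes s² + 2.397 s + 4.829.
So ω_n = √4.829 = 2.20 rad/s and ζ = 2.397/(2·2.20) = 0.545.
%OS = 100 e^{−πζ/√(1−ζ²)} with ζ = 0.545 gives 12.9%.

%OS ≈ 12.9%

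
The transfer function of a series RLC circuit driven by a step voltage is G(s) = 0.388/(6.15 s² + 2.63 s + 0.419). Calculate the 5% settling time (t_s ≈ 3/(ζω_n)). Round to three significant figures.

t_s ≈ 14.0 s

Dividing through by 6.15: denominator becomes s² + 0.4276 s + 0.06813.
So ω_n = √0.06813 = 0.261 rad/s and ζ = 0.4276/(2·0.261) = 0.819.
t_s ≈ 3/(ζω_n) = 14.0 s.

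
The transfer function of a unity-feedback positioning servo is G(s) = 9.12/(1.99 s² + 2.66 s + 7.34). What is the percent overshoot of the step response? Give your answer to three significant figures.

%OS ≈ 31.2%

Dividing through by 1.99: denominator becomes s² + 1.337 s + 3.688.
So ω_n = √3.688 = 1.92 rad/s and ζ = 1.337/(2·1.92) = 0.348.
%OS = 100·exp(−πζ/√(1−ζ²)) = 31.2%.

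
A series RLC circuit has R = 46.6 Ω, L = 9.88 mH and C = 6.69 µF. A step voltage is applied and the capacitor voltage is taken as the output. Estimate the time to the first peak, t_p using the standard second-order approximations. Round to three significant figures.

For a series RLC circuit (capacitor voltage as output), ω_n = 1/√(LC) = 1/√(9.88 mH · 6.69 µF) = 3890 rad/s.
ζ = (R/2)·√(C/L) = (46.6/2)·√(6.69 µF/9.88 mH) = 0.606.
The damped frequency ω_d = ω_n√(1−ζ²) = 3090 rad/s. t_p = π/ω_d = 0.00102 s.

t_p ≈ 0.00102 s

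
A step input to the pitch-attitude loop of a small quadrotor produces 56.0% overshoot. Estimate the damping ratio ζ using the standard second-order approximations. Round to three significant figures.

ζ ≈ 0.181

From %OS = 100·exp(−πζ/√(1−ζ²)), invert to get ζ = −ln(OS)/√(π² + ln²(OS)) with OS = 0.560.
−ln 0.560 = 0.5798, so ζ = 0.5798/√(π² + 0.3362) = 0.181.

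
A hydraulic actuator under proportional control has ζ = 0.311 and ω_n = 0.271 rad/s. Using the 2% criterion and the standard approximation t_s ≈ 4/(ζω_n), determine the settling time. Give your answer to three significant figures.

t_s ≈ 47.5 s

t_s ≈ 4/(ζω_n) = 4/(0.311 × 0.271) = 47.5 s.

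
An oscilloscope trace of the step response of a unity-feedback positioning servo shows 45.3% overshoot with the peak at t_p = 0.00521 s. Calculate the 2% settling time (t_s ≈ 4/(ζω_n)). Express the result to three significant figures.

From the overshoot, ζ = −ln(OS)/√(π²+ln²(OS)) = 0.244.
t_p = π/ω_d ⇒ ω_d = 603 rad/s; then ω_n = ω_d/√(1−ζ²) = 622 rad/s.
t_s ≈ 4/(ζω_n) = 4/(0.244·622) = 0.0263 s.

t_s ≈ 0.0263 s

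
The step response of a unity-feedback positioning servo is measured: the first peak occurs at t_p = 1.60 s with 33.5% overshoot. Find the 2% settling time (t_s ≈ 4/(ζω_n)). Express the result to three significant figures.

t_s ≈ 5.85 s

ζ from %OS: ζ = |ln 0.335|/√(π²+ln²0.335) = 0.329.
From t_p = π/ω_d, ω_d = π/1.60 = 1.96 rad/s, so ω_n = ω_d/√(1−ζ²) = 2.08 rad/s.
t_s ≈ 4/(ζω_n) = 4/(0.329·2.08) = 5.85 s.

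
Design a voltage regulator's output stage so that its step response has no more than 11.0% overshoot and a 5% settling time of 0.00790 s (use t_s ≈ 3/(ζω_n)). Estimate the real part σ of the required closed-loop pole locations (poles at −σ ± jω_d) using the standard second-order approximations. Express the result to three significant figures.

The settling-time spec alone fixes σ = ζω_n = 3/t_s = 3/0.00790 = 380.
(Overshoot then fixes ζ = 0.575 and hence ω_d = σ·√(1−ζ²)/ζ = 540 rad/s.)

σ ≈ 380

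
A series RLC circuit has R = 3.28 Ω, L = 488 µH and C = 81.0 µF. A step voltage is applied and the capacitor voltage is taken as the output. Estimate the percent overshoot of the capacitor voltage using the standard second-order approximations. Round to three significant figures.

%OS ≈ 5.95%

For a series RLC circuit (capacitor voltage as output), ω_n = 1/√(LC) = 1/√(488 µH · 81.0 µF) = 5030 rad/s.
ζ = (R/2)·√(C/L) = (3.28/2)·√(81.0 µF/488 µH) = 0.668.
Overshoot: exp(−π·0.668/√(1−0.668²)) = 0.0595, i.e. 5.95%.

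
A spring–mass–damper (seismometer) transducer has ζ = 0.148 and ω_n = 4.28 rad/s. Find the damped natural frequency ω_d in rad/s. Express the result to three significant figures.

ω_d = ω_n√(1−ζ²) = 4.28·√0.978 = 4.23 rad/s.

ω_d ≈ 4.23 rad/s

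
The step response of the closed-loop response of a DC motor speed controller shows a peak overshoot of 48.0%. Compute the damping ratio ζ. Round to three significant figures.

ζ ≈ 0.228

Inverting the overshoot relation: ζ = |ln 0.480|/√(π² + ln²0.480) = 0.228.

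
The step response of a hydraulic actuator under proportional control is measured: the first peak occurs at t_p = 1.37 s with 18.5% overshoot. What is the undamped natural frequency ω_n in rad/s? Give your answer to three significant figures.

The overshoot fixes ζ = −ln(OS)/√(π²+ln²(OS)) = 0.473.
t_p = π/ω_d ⇒ ω_d = 2.29 rad/s; then ω_n = ω_d/√(1−ζ²) = 2.60 rad/s.

ω_n ≈ 2.60 rad/s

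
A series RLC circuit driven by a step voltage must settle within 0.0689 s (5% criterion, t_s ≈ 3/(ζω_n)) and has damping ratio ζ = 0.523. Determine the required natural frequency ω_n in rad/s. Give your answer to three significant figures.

ω_n ≈ 83.3 rad/s

Rearranging t_s ≈ 3/(ζω_n) gives ω_n = 3/(ζ·t_s) = 3/(0.523 × 0.0689) = 83.3 rad/s.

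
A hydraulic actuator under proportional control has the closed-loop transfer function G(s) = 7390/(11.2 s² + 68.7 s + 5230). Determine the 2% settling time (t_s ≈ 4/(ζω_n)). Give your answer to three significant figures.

Dividing through by 11.2: denominator becomes s² + 6.134 s + 467.0.
So ω_n = √467.0 = 21.6 rad/s and ζ = 6.134/(2·21.6) = 0.142.
t_s ≈ 4/(ζω_n) = 1.30 s.

t_s ≈ 1.30 s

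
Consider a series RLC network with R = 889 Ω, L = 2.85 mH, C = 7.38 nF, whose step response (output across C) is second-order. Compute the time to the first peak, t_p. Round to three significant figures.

t_p ≈ 0.0000206 s

For a series RLC circuit (capacitor voltage as output), ω_n = 1/√(LC) = 1/√(2.85 mH · 7.38 nF) = 218000 rad/s.
ζ = (R/2)·√(C/L) = (889/2)·√(7.38 nF/2.85 mH) = 0.715.
ω_d = ω_n√(1−ζ²) = 152000 rad/s. t_p = π/ω_d = 0.0000206 s.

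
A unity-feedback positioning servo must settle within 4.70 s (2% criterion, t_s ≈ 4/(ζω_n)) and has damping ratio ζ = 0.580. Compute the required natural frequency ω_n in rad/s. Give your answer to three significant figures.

ω_n ≈ 1.47 rad/s

Rearranging t_s ≈ 4/(ζω_n) gives ω_n = 4/(ζ·t_s) = 4/(0.580 × 4.70) = 1.47 rad/s.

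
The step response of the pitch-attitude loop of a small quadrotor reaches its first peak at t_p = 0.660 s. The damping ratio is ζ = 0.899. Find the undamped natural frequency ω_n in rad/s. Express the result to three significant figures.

ω_n ≈ 10.9 rad/s

Peak time t_p = π/ω_d, so ω_d = π/t_p = π/0.660 = 4.76 rad/s.
ω_n = ω_d/√(1−ζ²) = 4.76/√0.192 = 10.9 rad/s.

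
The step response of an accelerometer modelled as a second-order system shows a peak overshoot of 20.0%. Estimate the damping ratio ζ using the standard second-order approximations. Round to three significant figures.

ζ ≈ 0.456

ζ = −ln(OS)/√(π² + (ln OS)²). With OS = 0.200, ln OS = −1.609 and ζ = 1.609/3.530 = 0.456.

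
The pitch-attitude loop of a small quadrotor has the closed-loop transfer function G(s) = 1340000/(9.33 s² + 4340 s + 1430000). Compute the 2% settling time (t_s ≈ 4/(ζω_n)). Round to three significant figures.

t_s ≈ 0.0172 s

Dividing through by 9.33: denominator becomes s² + 465.2 s + 153300.
So ω_n = √153300 = 391 rad/s and ζ = 465.2/(2·391) = 0.594.
t_s ≈ 4/(ζω_n) = 0.0172 s.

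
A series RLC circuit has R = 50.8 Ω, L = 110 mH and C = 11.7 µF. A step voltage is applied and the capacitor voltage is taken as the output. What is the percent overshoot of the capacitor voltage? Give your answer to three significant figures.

For a series RLC circuit (capacitor voltage as output), ω_n = 1/√(LC) = 1/√(110 mH · 11.7 µF) = 881 rad/s.
ζ = (R/2)·√(C/L) = (50.8/2)·√(11.7 µF/110 mH) = 0.262.
%OS = 100·exp(−πζ/√(1−ζ²)) = 42.6%.

%OS ≈ 42.6%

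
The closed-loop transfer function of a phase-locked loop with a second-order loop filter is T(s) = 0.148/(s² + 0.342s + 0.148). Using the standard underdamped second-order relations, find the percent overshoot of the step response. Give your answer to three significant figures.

%OS ≈ 21.0%

Matching coefficients with s² + 2ζω_n s + ω_n² gives ω_n² = 0.148 ⇒ ω_n = 0.385 rad/s, and ζ = 0.342/(2ω_n) = 0.444.
Overshoot: exp(−π·0.444/√(1−0.444²)) = 0.210, i.e. 21.0%.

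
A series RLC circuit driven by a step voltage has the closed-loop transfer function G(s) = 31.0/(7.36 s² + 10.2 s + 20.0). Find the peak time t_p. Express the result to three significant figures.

Dividing through by 7.36: denominator becomes s² + 1.386 s + 2.717.
So ω_n = √2.717 = 1.65 rad/s and ζ = 1.386/(2·1.65) = 0.420.
ω_d = 1.65·√(1 − 0.420²) = 1.50 rad/s. t_p = π/ω_d = 2.10 s.

t_p ≈ 2.10 s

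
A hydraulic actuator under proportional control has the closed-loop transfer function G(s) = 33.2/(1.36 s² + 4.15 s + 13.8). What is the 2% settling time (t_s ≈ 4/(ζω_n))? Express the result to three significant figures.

Dividing through by 1.36: denominator becomes s² + 3.051 s + 10.15.
So ω_n = √10.15 = 3.19 rad/s and ζ = 3.051/(2·3.19) = 0.479.
t_s ≈ 4/(ζω_n) = 2.62 s.

t_s ≈ 2.62 s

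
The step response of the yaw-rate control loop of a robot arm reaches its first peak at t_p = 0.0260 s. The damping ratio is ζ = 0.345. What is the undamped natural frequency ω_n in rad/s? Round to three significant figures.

Peak time t_p = π/ω_d, so ω_d = π/t_p = π/0.0260 = 121 rad/s.
ω_n = ω_d/√(1−ζ²) = 121/√0.881 = 129 rad/s.

ω_n ≈ 129 rad/s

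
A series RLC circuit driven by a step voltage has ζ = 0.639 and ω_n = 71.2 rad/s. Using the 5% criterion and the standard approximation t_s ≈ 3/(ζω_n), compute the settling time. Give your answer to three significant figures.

t_s ≈ 3/(ζω_n) = 3/(0.639 × 71.2) = 0.0659 s.

t_s ≈ 0.0659 s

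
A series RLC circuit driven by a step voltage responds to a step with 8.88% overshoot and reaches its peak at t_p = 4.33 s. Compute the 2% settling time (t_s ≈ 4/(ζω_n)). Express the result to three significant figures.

The overshoot fixes ζ = −ln(OS)/√(π²+ln²(OS)) = 0.610.
t_p = π/ω_d ⇒ ω_d = 0.726 rad/s; then ω_n = ω_d/√(1−ζ²) = 0.916 rad/s.
t_s ≈ 4/(ζω_n) = 4/(0.610·0.916) = 7.15 s.

t_s ≈ 7.15 s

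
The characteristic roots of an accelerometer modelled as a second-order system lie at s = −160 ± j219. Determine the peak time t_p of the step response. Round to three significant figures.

t_p = π/ω_d with ω_d = 219 (the imaginary part), so t_p = 0.0143 s.

t_p ≈ 0.0143 s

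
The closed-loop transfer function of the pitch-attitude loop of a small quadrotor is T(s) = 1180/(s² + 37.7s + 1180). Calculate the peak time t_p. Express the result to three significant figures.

t_p ≈ 0.109 s

ω_n = √1180 = 34.4 rad/s; ζ = 37.7/(2·34.4) = 0.549.
ω_d = 34.4·√(1 − 0.549²) = 28.7 rad/s. Then t_p = π/ω_d = 0.109 s.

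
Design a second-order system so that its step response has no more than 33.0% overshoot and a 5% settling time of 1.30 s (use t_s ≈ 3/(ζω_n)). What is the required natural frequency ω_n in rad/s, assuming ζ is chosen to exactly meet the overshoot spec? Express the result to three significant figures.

ζ = −ln(OS)/√(π² + (ln OS)²). With OS = 0.330, ln OS = −1.109 and ζ = 1.109/3.331 = 0.333.
From t_s ≈ 3/(ζω_n): ω_n = 3/(ζ·t_s) = 3/(0.333·1.30) = 6.93 rad/s.

ω_n ≈ 6.93 rad/s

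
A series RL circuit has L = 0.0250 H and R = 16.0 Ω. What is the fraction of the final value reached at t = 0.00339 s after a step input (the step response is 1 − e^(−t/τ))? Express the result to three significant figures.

y/y_∞ ≈ 0.886

τ = L/R = 0.0250/16.0 = 0.00156 s.
y(t)/y_∞ = 1 − e^(−t/τ) = 1 − e^(−0.00339/0.00156) = 1 − e^(−2.17) = 0.886.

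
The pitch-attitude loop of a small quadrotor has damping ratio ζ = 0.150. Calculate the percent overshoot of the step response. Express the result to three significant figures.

For an underdamped second-order system, %OS = 100·exp(−πζ/√(1−ζ²)).
πζ/√(1−ζ²) = π·0.150/√(1−0.0225) = 0.4766, so %OS = 100·e^(−0.4766) = 62.1%.

%OS ≈ 62.1%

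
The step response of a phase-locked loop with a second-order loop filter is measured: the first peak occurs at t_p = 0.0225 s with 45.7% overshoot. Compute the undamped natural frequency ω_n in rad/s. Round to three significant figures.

ω_n ≈ 144 rad/s

From the overshoot, ζ = −ln(OS)/√(π²+ln²(OS)) = 0.242.
t_p = π/ω_d ⇒ ω_d = 140 rad/s; then ω_n = ω_d/√(1−ζ²) = 144 rad/s.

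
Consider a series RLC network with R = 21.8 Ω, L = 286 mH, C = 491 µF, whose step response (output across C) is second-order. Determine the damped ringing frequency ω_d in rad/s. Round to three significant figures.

ω_d ≈ 75.3 rad/s

For a series RLC circuit (capacitor voltage as output), ω_n = 1/√(LC) = 1/√(286 mH · 491 µF) = 84.4 rad/s.
ζ = (R/2)·√(C/L) = (21.8/2)·√(491 µF/286 mH) = 0.452.
ω_d = 84.4·√(1 − 0.452²) = 75.3 rad/s.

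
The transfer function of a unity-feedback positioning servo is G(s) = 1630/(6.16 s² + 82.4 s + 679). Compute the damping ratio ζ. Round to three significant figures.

Dividing through by 6.16: denominator becomes s² + 13.38 s + 110.2.
So ω_n = √110.2 = 10.5 rad/s and ζ = 13.38/(2·10.5) = 0.637.

ζ ≈ 0.637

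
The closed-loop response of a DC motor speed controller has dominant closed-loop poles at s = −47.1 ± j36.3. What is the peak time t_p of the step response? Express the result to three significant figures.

t_p = π/ω_d with ω_d = 36.3 (the imaginary part), so t_p = 0.0865 s.

t_p ≈ 0.0865 s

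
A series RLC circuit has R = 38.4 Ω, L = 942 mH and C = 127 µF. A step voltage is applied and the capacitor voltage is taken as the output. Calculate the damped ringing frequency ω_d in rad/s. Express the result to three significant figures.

ω_d ≈ 89.1 rad/s

For a series RLC circuit (capacitor voltage as output), ω_n = 1/√(LC) = 1/√(942 mH · 127 µF) = 91.4 rad/s.
ζ = (R/2)·√(C/L) = (38.4/2)·√(127 µF/942 mH) = 0.223.
ω_d = 91.4·√(1 − 0.223²) = 89.1 rad/s.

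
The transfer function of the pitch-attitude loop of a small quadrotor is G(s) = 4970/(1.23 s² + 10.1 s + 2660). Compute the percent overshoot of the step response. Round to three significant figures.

%OS ≈ 75.7%

Dividing through by 1.23: denominator becomes s² + 8.211 s + 2163.
So ω_n = √2163 = 46.5 rad/s and ζ = 8.211/(2·46.5) = 0.0883.
%OS = 100·exp(−πζ/√(1−ζ²)) = 75.7%.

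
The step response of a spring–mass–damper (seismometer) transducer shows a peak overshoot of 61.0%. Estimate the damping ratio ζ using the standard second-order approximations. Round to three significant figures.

ζ ≈ 0.155

From %OS = 100·exp(−πζ/√(1−ζ²)), invert to get ζ = −ln(OS)/√(π² + ln²(OS)) with OS = 0.610.
−ln 0.610 = 0.4943, so ζ = 0.4943/√(π² + 0.2443) = 0.155.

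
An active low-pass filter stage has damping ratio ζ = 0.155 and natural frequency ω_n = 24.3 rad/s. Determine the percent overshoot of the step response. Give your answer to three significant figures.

For an underdamped second-order system, %OS = 100·exp(−πζ/√(1−ζ²)).
πζ/√(1−ζ²) = π·0.155/√(1−0.0240) = 0.4929, so %OS = 100·e^(−0.4929) = 61.1%.

%OS ≈ 61.1%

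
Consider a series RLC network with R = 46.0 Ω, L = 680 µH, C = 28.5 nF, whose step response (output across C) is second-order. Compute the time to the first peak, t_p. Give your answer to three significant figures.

t_p ≈ 0.0000140 s

For a series RLC circuit (capacitor voltage as output), ω_n = 1/√(LC) = 1/√(680 µH · 28.5 nF) = 227000 rad/s.
ζ = (R/2)·√(C/L) = (46.0/2)·√(28.5 nF/680 µH) = 0.149.
The damped frequency ω_d = ω_n√(1−ζ²) = 225000 rad/s. t_p = π/ω_d = 0.0000140 s.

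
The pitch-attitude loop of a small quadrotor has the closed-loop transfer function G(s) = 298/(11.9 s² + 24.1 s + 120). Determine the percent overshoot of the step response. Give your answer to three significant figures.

Dividing through by 11.9: denominator becomes s² + 2.025 s + 10.08.
So ω_n = √10.08 = 3.18 rad/s and ζ = 2.025/(2·3.18) = 0.319.
%OS = 100 e^{−πζ/√(1−ζ²)} with ζ = 0.319 gives 34.8%.

%OS ≈ 34.8%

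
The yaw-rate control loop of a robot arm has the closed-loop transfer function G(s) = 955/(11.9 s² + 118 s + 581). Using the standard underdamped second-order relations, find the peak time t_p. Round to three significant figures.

Dividing through by 11.9: denominator becomes s² + 9.916 s + 48.82.
So ω_n = √48.82 = 6.99 rad/s and ζ = 9.916/(2·6.99) = 0.710.
ω_d = ω_n√(1−ζ²) = 4.92 rad/s. t_p = π/ω_d = 0.638 s.

t_p ≈ 0.638 s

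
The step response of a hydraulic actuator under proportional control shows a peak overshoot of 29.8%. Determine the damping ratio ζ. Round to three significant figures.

ζ ≈ 0.360

From %OS = 100·exp(−πζ/√(1−ζ²)), invert to get ζ = −ln(OS)/√(π² + ln²(OS)) with OS = 0.298.
−ln 0.298 = 1.211, so ζ = 1.211/√(π² + 1.466) = 0.360.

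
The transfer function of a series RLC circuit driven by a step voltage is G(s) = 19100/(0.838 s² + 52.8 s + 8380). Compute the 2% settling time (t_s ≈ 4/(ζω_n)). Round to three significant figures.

t_s ≈ 0.127 s

Dividing through by 0.838: denominator becomes s² + 63.01 s + 10000.
So ω_n = √10000 = 100 rad/s and ζ = 63.01/(2·100) = 0.315.
t_s ≈ 4/(ζω_n) = 0.127 s.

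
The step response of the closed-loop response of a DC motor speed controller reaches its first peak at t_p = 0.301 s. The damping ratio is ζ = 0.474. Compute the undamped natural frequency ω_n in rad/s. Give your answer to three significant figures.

ω_n ≈ 11.9 rad/s

Peak time t_p = π/ω_d, so ω_d = π/t_p = π/0.301 = 10.4 rad/s.
ω_n = ω_d/√(1−ζ²) = 10.4/√0.775 = 11.9 rad/s.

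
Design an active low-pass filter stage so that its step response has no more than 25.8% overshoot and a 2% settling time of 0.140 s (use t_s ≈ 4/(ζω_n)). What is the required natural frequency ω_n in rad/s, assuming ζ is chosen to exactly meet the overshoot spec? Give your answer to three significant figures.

Inverting the overshoot relation: ζ = |ln 0.258|/√(π² + ln²0.258) = 0.396.
Then ω_n = 4/(ζ t_s) = 4/(0.396 × 0.140) = 72.2 rad/s.

ω_n ≈ 72.2 rad/s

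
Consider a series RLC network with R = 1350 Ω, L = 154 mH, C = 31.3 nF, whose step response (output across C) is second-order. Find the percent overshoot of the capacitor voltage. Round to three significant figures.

%OS ≈ 36.7%

For a series RLC circuit (capacitor voltage as output), ω_n = 1/√(LC) = 1/√(154 mH · 31.3 nF) = 14400 rad/s.
ζ = (R/2)·√(C/L) = (1350/2)·√(31.3 nF/154 mH) = 0.304.
Overshoot: exp(−π·0.304/√(1−0.304²)) = 0.367, i.e. 36.7%.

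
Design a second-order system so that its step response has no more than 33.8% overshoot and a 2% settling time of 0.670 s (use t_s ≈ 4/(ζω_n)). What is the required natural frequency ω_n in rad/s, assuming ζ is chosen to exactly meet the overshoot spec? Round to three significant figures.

Inverting the overshoot relation: ζ = |ln 0.338|/√(π² + ln²0.338) = 0.326.
Then ω_n = 4/(ζ t_s) = 4/(0.326 × 0.670) = 18.3 rad/s.

ω_n ≈ 18.3 rad/s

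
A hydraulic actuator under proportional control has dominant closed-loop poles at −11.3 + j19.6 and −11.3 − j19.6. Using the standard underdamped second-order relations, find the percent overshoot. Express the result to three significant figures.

%OS ≈ 16.3%

With σ = 11.3, ω_d = 19.6: ω_n = √(σ²+ω_d²) = 22.6 rad/s, ζ = σ/ω_n = 0.499.
%OS = 100·exp(−πζ/√(1−ζ²)) = 16.3%.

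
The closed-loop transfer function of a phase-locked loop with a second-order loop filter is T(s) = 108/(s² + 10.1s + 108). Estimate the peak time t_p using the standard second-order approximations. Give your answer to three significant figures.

Comparing the denominator to s² + 2ζω_n s + ω_n²: ω_n = √108 = 10.4 rad/s, and 2ζω_n = 10.1 so ζ = 10.1/(2·10.4) = 0.486.
The damped frequency ω_d = ω_n√(1−ζ²) = 9.08 rad/s. Then t_p = π/ω_d = 0.346 s.

t_p ≈ 0.346 s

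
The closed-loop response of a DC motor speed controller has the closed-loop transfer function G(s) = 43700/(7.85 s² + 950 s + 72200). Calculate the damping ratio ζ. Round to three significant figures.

Dividing through by 7.85: denominator becomes s² + 121.0 s + 9197.
So ω_n = √9197 = 95.9 rad/s and ζ = 121.0/(2·95.9) = 0.631.

ζ ≈ 0.631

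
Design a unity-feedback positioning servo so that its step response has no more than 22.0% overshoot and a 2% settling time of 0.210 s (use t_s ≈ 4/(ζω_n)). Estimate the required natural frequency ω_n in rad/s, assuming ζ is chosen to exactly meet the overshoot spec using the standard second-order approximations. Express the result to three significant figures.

ζ = −ln(OS)/√(π² + (ln OS)²). With OS = 0.220, ln OS = −1.514 and ζ = 1.514/3.487 = 0.434.
From t_s ≈ 4/(ζω_n): ω_n = 4/(ζ·t_s) = 4/(0.434·0.210) = 43.9 rad/s.

ω_n ≈ 43.9 rad/s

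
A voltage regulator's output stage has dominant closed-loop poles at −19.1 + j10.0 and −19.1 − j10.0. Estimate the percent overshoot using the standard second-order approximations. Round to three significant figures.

%OS ≈ 0.248%

|pole| = ω_n = √(19.1² + 10.0²) = 21.6 rad/s; ζ = cos θ = σ/ω_n = 0.886.
Overshoot: exp(−π·0.886/√(1−0.886²)) = 0.00248, i.e. 0.248%.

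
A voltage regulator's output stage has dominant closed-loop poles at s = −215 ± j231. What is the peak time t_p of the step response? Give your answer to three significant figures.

t_p = π/ω_d with ω_d = 231 (the imaginary part), so t_p = 0.0136 s.

t_p ≈ 0.0136 s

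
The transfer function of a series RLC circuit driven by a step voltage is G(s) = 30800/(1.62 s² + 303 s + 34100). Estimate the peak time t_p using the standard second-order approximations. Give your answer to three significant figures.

Dividing through by 1.62: denominator becomes s² + 187.0 s + 21050.
So ω_n = √21050 = 145 rad/s and ζ = 187.0/(2·145) = 0.645.
ω_d = ω_n√(1−ζ²) = 111 rad/s. t_p = π/ω_d = 0.0283 s.

t_p ≈ 0.0283 s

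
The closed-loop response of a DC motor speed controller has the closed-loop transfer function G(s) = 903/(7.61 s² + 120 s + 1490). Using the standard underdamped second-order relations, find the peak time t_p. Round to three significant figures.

Dividing through by 7.61: denominator becomes s² + 15.77 s + 195.8.
So ω_n = √195.8 = 14.0 rad/s and ζ = 15.77/(2·14.0) = 0.563.
The damped frequency ω_d = ω_n√(1−ζ²) = 11.6 rad/s. t_p = π/ω_d = 0.272 s.

t_p ≈ 0.272 s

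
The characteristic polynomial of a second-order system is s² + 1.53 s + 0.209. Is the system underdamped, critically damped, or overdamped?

a² − 4b = 1.5 > 0 (two distinct real roots); the system is overdamped.

overdamped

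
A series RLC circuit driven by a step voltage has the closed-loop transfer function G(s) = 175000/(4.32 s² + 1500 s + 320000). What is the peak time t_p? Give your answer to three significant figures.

Dividing through by 4.32: denominator becomes s² + 347.2 s + 74070.
So ω_n = √74070 = 272 rad/s and ζ = 347.2/(2·272) = 0.638.
ω_d = 272·√(1 − 0.638²) = 210 rad/s. t_p = π/ω_d = 0.0150 s.

t_p ≈ 0.0150 s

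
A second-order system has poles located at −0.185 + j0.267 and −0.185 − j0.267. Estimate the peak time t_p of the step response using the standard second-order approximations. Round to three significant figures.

t_p ≈ 11.8 s

t_p = π/ω_d with ω_d = 0.267 (the imaginary part), so t_p = 11.8 s.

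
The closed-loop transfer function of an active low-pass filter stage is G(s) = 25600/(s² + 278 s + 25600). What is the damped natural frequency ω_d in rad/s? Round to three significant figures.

Comparing the denominator to s² + 2ζω_n s + ω_n²: ω_n = √25600 = 160 rad/s, and 2ζω_n = 278 so ζ = 278/(2·160) = 0.869.
ω_d = 160·√(1 − 0.869²) = 79.2 rad/s.

ω_d ≈ 79.2 rad/s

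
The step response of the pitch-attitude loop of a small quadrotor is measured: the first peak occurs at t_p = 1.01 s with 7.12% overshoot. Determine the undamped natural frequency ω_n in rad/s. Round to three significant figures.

ω_n ≈ 4.06 rad/s

ζ from %OS: ζ = |ln 0.0712|/√(π²+ln²0.0712) = 0.644.
t_p = π/ω_d ⇒ ω_d = 3.11 rad/s; then ω_n = ω_d/√(1−ζ²) = 4.06 rad/s.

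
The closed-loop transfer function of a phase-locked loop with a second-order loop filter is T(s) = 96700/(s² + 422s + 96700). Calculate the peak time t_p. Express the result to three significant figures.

t_p ≈ 0.0138 s

Comparing the denominator to s² + 2ζω_n s + ω_n²: ω_n = √96700 = 311 rad/s, and 2ζω_n = 422 so ζ = 422/(2·311) = 0.679.
The damped frequency ω_d = ω_n√(1−ζ²) = 228 rad/s. Then t_p = π/ω_d = 0.0138 s.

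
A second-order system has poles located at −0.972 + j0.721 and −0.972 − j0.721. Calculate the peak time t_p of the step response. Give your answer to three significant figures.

t_p = π/ω_d with ω_d = 0.721 (the imaginary part), so t_p = 4.36 s.

t_p ≈ 4.36 s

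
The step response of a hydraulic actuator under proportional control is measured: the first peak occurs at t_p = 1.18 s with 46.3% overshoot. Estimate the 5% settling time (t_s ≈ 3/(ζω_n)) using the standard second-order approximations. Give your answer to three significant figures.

t_s ≈ 4.60 s

ζ from %OS: ζ = |ln 0.463|/√(π²+ln²0.463) = 0.238.
From t_p = π/ω_d, ω_d = π/1.18 = 2.66 rad/s, so ω_n = ω_d/√(1−ζ²) = 2.74 rad/s.
t_s ≈ 3/(ζω_n) = 3/(0.238·2.74) = 4.60 s.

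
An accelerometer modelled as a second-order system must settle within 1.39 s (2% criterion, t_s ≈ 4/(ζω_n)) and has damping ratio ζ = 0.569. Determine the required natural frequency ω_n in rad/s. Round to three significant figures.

ω_n ≈ 5.06 rad/s

Rearranging t_s ≈ 4/(ζω_n) gives ω_n = 4/(ζ·t_s) = 4/(0.569 × 1.39) = 5.06 rad/s.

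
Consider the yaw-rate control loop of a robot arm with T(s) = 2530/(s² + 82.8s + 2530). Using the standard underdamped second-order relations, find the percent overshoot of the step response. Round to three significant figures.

%OS ≈ 1.05%

Matching coefficients with s² + 2ζω_n s + ω_n² gives ω_n² = 2530 ⇒ ω_n = 50.3 rad/s, and ζ = 82.8/(2ω_n) = 0.823.
%OS = 100 e^{−πζ/√(1−ζ²)} with ζ = 0.823 gives 1.05%.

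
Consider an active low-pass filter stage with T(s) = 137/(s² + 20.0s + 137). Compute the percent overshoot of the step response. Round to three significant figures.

%OS ≈ 0.571%

Matching coefficients with s² + 2ζω_n s + ω_n² gives ω_n² = 137 ⇒ ω_n = 11.7 rad/s, and ζ = 20.0/(2ω_n) = 0.854.
Overshoot: exp(−π·0.854/√(1−0.854²)) = 0.00571, i.e. 0.571%.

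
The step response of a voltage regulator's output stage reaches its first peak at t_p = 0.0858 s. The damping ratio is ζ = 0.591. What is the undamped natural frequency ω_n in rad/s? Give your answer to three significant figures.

Peak time t_p = π/ω_d, so ω_d = π/t_p = π/0.0858 = 36.6 rad/s.
ω_n = ω_d/√(1−ζ²) = 36.6/√0.651 = 45.4 rad/s.

ω_n ≈ 45.4 rad/s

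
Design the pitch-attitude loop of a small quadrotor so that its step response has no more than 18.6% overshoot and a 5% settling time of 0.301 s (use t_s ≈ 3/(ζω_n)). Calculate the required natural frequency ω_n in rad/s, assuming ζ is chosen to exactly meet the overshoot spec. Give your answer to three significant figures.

ω_n ≈ 21.1 rad/s

Inverting the overshoot relation: ζ = |ln 0.186|/√(π² + ln²0.186) = 0.472.
From t_s ≈ 3/(ζω_n): ω_n = 3/(ζ·t_s) = 3/(0.472·0.301) = 21.1 rad/s.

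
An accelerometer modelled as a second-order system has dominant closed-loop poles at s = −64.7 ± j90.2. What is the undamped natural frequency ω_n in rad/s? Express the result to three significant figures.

ω_n ≈ 111 rad/s

The poles are at −σ ± jω_d with σ = 64.7 and ω_d = 90.2, so ω_n = √(σ²+ω_d²) = 111 rad/s and ζ = σ/ω_n = 0.583.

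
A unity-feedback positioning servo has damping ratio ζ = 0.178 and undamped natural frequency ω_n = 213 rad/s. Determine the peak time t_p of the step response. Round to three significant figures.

The damped frequency is ω_d = ω_n√(1−ζ²) = 213·√(1−0.0317) = 210 rad/s.
Peak time t_p = π/ω_d = π/210 = 0.0150 s.

t_p ≈ 0.0150 s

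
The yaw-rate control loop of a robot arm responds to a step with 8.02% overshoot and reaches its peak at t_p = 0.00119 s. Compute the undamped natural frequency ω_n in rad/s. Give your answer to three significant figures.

ω_n ≈ 3390 rad/s

ζ from %OS: ζ = |ln 0.0802|/√(π²+ln²0.0802) = 0.626.
t_p = π/ω_d ⇒ ω_d = 2640 rad/s; then ω_n = ω_d/√(1−ζ²) = 3390 rad/s.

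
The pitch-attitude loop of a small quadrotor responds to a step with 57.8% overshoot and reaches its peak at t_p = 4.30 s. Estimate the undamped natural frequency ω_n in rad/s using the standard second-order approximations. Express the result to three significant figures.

ω_n ≈ 0.742 rad/s

From the overshoot, ζ = −ln(OS)/√(π²+ln²(OS)) = 0.172.
From t_p = π/ω_d, ω_d = π/4.30 = 0.731 rad/s, so ω_n = ω_d/√(1−ζ²) = 0.742 rad/s.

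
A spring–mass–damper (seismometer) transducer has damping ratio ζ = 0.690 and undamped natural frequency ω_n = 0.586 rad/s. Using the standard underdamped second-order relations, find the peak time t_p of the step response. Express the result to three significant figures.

t_p ≈ 7.41 s

The damped frequency is ω_d = ω_n√(1−ζ²) = 0.586·√(1−0.476) = 0.424 rad/s.
Peak time t_p = π/ω_d = π/0.424 = 7.41 s.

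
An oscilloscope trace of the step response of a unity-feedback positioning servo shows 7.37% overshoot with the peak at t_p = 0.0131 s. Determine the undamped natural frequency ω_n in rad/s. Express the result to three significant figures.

ω_n ≈ 312 rad/s

The overshoot fixes ζ = −ln(OS)/√(π²+ln²(OS)) = 0.639.
t_p = π/ω_d ⇒ ω_d = 240 rad/s; then ω_n = ω_d/√(1−ζ²) = 312 rad/s.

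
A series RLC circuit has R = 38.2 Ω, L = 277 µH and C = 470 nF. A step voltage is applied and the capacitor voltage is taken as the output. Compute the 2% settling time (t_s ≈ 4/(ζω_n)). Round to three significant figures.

For a series RLC circuit (capacitor voltage as output), ω_n = 1/√(LC) = 1/√(277 µH · 470 nF) = 87600 rad/s.
ζ = (R/2)·√(C/L) = (38.2/2)·√(470 nF/277 µH) = 0.787.
t_s ≈ 4/(ζω_n) = 0.0000580 s.

t_s ≈ 0.0000580 s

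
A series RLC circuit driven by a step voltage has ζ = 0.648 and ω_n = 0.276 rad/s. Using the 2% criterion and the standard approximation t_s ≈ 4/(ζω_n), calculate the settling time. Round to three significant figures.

t_s ≈ 4/(ζω_n) = 4/(0.648 × 0.276) = 22.4 s.

t_s ≈ 22.4 s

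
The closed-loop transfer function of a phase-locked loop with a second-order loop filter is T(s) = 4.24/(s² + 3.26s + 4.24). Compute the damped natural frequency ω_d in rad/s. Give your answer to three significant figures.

ω_d ≈ 1.26 rad/s

Comparing the denominator to s² + 2ζω_n s + ω_n²: ω_n = √4.24 = 2.06 rad/s, and 2ζω_n = 3.26 so ζ = 3.26/(2·2.06) = 0.792.
The damped frequency ω_d = ω_n√(1−ζ²) = 1.26 rad/s.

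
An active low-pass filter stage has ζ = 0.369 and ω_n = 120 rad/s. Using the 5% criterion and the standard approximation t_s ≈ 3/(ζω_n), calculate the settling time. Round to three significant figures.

t_s ≈ 3/(ζω_n) = 3/(0.369 × 120) = 0.0678 s.

t_s ≈ 0.0678 s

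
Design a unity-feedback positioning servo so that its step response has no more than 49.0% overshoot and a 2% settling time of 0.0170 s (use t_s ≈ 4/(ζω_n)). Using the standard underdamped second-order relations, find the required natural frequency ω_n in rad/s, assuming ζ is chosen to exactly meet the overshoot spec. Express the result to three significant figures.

ζ = −ln(OS)/√(π² + (ln OS)²). With OS = 0.490, ln OS = −0.7133 and ζ = 0.7133/3.222 = 0.221.
From t_s ≈ 4/(ζω_n): ω_n = 4/(ζ·t_s) = 4/(0.221·0.0170) = 1060 rad/s.

ω_n ≈ 1060 rad/s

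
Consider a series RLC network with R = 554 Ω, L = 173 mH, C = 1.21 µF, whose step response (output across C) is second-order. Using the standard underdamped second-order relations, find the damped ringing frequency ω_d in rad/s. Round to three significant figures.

ω_d ≈ 1490 rad/s

For a series RLC circuit (capacitor voltage as output), ω_n = 1/√(LC) = 1/√(173 mH · 1.21 µF) = 2190 rad/s.
ζ = (R/2)·√(C/L) = (554/2)·√(1.21 µF/173 mH) = 0.733.
ω_d = ω_n√(1−ζ²) = 1490 rad/s.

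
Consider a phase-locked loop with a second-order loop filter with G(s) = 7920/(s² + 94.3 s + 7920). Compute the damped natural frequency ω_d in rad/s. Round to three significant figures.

Matching coefficients with s² + 2ζω_n s + ω_n² gives ω_n² = 7920 ⇒ ω_n = 89.0 rad/s, and ζ = 94.3/(2ω_n) = 0.530.
ω_d = 89.0·√(1 − 0.530²) = 75.5 rad/s.

ω_d ≈ 75.5 rad/s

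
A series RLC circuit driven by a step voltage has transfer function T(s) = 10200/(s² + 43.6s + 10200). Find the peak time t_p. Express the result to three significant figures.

t_p ≈ 0.0319 s

Matching coefficients with s² + 2ζω_n s + ω_n² gives ω_n² = 10200 ⇒ ω_n = 101 rad/s, and ζ = 43.6/(2ω_n) = 0.216.
ω_d = ω_n√(1−ζ²) = 98.6 rad/s. Then t_p = π/ω_d = 0.0319 s.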